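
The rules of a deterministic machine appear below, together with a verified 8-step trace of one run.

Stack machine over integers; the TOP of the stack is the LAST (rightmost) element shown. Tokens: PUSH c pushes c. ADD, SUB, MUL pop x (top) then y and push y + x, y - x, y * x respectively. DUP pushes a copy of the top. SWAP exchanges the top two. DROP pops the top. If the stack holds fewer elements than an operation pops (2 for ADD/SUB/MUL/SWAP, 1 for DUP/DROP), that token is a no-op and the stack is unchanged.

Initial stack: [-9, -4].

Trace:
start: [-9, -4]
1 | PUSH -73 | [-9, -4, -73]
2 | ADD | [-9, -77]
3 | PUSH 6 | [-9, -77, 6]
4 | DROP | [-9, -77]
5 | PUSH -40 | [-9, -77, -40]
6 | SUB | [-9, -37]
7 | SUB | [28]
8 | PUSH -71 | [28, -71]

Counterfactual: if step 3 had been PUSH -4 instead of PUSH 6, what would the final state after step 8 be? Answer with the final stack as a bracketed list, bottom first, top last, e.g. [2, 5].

(re-executing from step 3 with the substitution; state before step 3: [-9, -77])
3 | PUSH -4 | [-9, -77, -4]
4 | DROP | [-9, -77]
5 | PUSH -40 | [-9, -77, -40]
6 | SUB | [-9, -37]
7 | SUB | [28]
8 | PUSH -71 | [28, -71]

[28, -71]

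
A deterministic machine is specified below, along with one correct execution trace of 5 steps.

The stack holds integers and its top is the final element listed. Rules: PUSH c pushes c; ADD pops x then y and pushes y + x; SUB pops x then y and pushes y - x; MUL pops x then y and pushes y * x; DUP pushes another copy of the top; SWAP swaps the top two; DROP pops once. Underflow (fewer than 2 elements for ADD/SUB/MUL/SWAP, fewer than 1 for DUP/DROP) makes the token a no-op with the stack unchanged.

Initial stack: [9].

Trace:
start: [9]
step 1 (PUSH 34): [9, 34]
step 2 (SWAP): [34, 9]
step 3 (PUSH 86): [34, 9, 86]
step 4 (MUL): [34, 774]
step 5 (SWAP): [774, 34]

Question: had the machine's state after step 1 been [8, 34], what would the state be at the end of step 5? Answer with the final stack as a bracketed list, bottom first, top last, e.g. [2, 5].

[688, 34]

state after step 1 := [8, 34]
step 2 (SWAP): [34, 8]
step 3 (PUSH 86): [34, 8, 86]
step 4 (MUL): [34, 688]
step 5 (SWAP): [688, 34]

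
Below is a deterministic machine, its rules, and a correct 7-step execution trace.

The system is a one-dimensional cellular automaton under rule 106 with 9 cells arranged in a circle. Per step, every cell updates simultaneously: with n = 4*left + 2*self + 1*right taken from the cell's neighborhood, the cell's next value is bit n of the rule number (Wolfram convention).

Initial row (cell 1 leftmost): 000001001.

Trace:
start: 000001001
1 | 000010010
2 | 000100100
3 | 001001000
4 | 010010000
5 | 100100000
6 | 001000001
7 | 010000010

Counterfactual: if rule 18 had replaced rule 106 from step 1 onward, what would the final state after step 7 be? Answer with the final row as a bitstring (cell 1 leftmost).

100010110

(re-executing steps 1..7 under rule 18; state before step 1: 000001001)
1 | 100010110
2 | 010100000
3 | 100010000
4 | 010101001
5 | 000000110
6 | 000001001
7 | 100010110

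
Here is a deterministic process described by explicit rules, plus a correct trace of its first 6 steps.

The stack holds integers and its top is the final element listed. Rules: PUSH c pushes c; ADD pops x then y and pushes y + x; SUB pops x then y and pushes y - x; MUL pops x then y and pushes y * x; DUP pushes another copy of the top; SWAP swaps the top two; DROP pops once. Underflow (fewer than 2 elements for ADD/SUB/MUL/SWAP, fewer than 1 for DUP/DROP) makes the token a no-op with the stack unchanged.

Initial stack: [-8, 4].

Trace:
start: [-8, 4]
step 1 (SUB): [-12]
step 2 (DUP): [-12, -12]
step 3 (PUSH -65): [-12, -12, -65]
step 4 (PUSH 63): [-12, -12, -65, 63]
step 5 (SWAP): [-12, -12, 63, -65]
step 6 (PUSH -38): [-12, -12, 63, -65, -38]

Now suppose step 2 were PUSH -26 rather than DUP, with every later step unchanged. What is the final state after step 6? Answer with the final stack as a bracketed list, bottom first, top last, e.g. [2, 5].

(re-executing from step 2 with the substitution; state before step 2: [-12])
step 2 (PUSH -26): [-12, -26]
step 3 (PUSH -65): [-12, -26, -65]
step 4 (PUSH 63): [-12, -26, -65, 63]
step 5 (SWAP): [-12, -26, 63, -65]
step 6 (PUSH -38): [-12, -26, 63, -65, -38]

[-12, -26, 63, -65, -38]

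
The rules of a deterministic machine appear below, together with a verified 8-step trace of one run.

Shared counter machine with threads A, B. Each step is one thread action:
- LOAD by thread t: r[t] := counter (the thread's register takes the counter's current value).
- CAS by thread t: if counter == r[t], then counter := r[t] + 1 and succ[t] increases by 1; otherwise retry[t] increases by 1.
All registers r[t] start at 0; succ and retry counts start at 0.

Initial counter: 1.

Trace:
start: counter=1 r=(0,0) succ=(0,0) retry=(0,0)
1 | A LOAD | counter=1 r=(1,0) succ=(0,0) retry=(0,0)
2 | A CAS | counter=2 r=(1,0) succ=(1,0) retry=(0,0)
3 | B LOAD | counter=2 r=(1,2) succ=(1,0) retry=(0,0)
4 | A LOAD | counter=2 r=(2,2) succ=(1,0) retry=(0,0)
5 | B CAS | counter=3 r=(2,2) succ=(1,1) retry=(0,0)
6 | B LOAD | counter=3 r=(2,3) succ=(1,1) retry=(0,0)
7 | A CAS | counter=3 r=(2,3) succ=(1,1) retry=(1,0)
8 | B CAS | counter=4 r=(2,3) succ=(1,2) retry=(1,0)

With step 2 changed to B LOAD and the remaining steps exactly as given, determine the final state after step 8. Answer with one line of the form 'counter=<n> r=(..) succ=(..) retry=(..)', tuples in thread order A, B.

counter=3 r=(1,2) succ=(0,2) retry=(1,0)

(re-executing from step 2 with the substitution; state before step 2: counter=1 r=(1,0) succ=(0,0) retry=(0,0))
2 | B LOAD | counter=1 r=(1,1) succ=(0,0) retry=(0,0)
3 | B LOAD | counter=1 r=(1,1) succ=(0,0) retry=(0,0)
4 | A LOAD | counter=1 r=(1,1) succ=(0,0) retry=(0,0)
5 | B CAS | counter=2 r=(1,1) succ=(0,1) retry=(0,0)
6 | B LOAD | counter=2 r=(1,2) succ=(0,1) retry=(0,0)
7 | A CAS | counter=2 r=(1,2) succ=(0,1) retry=(1,0)
8 | B CAS | counter=3 r=(1,2) succ=(0,2) retry=(1,0)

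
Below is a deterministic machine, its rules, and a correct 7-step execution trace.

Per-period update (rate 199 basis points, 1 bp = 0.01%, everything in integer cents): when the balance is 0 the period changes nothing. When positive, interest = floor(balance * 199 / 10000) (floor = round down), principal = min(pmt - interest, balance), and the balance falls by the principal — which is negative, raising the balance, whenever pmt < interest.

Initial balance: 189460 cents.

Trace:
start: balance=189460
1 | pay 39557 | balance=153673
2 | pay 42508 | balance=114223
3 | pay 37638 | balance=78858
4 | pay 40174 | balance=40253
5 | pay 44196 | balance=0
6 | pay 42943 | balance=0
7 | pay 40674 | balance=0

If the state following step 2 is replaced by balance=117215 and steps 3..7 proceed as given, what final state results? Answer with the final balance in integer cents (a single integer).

0

state after step 2 := balance=117215
3 | pay 37638 | balance=81909
4 | pay 40174 | balance=43364
5 | pay 44196 | balance=30
6 | pay 42943 | balance=0
7 | pay 40674 | balance=0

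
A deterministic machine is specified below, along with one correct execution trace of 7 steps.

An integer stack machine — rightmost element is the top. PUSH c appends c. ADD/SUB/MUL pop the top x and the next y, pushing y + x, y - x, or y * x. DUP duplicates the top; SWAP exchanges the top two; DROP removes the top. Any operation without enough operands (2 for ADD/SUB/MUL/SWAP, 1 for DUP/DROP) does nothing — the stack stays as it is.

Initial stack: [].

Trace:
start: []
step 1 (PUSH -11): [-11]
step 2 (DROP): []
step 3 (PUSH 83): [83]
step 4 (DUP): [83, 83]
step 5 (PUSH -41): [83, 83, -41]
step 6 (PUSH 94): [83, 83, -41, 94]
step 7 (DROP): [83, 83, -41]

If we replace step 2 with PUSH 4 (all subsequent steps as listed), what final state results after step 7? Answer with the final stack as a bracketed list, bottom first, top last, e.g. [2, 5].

(re-executing from step 2 with the substitution; state before step 2: [-11])
step 2 (PUSH 4): [-11, 4]
step 3 (PUSH 83): [-11, 4, 83]
step 4 (DUP): [-11, 4, 83, 83]
step 5 (PUSH -41): [-11, 4, 83, 83, -41]
step 6 (PUSH 94): [-11, 4, 83, 83, -41, 94]
step 7 (DROP): [-11, 4, 83, 83, -41]

[-11, 4, 83, 83, -41]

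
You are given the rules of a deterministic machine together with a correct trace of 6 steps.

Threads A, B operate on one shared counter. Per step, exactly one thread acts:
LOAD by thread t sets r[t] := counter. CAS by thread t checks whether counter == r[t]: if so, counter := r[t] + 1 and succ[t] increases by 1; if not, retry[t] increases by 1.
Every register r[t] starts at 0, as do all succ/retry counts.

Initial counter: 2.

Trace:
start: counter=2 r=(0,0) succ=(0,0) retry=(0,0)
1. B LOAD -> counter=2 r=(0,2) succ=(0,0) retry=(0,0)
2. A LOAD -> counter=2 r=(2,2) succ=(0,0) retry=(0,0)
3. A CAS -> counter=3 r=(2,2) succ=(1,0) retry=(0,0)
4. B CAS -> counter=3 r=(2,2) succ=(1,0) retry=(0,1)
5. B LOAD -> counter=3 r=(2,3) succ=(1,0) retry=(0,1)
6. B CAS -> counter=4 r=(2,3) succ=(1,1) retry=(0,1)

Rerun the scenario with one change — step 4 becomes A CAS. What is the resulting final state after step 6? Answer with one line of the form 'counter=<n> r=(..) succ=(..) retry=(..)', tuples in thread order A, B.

counter=4 r=(2,3) succ=(1,1) retry=(1,0)

(re-executing from step 4 with the substitution; state before step 4: counter=3 r=(2,2) succ=(1,0) retry=(0,0))
4. A CAS -> counter=3 r=(2,2) succ=(1,0) retry=(1,0)
5. B LOAD -> counter=3 r=(2,3) succ=(1,0) retry=(1,0)
6. B CAS -> counter=4 r=(2,3) succ=(1,1) retry=(1,0)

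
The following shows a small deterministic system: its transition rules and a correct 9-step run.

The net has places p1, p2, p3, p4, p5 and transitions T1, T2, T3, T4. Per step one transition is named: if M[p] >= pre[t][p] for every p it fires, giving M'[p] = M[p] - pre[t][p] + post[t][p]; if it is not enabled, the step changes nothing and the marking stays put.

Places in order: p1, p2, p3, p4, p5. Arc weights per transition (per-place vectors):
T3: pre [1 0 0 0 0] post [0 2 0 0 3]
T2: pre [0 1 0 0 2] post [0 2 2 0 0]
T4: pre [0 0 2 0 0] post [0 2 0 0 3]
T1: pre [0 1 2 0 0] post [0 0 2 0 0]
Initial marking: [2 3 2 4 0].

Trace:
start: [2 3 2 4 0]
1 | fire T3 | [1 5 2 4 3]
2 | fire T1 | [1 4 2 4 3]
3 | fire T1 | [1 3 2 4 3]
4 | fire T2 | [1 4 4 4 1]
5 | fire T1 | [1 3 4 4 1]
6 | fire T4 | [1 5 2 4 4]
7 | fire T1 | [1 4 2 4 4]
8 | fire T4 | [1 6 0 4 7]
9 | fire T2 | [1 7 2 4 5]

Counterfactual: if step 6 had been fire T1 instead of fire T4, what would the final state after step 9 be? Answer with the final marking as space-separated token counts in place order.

1 4 4 4 2

(re-executing from step 6 with the substitution; state before step 6: [1 3 4 4 1])
6 | fire T1 | [1 2 4 4 1]
7 | fire T1 | [1 1 4 4 1]
8 | fire T4 | [1 3 2 4 4]
9 | fire T2 | [1 4 4 4 2]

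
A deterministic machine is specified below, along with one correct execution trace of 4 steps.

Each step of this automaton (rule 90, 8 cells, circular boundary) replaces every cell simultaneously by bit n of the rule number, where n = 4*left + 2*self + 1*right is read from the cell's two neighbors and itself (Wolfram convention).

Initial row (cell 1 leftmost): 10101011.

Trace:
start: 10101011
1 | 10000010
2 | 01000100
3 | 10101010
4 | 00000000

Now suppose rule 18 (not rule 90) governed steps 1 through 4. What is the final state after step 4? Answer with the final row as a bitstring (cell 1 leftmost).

(re-executing steps 1..4 under rule 18; state before step 1: 10101011)
1 | 00000000
2 | 00000000
3 | 00000000
4 | 00000000

00000000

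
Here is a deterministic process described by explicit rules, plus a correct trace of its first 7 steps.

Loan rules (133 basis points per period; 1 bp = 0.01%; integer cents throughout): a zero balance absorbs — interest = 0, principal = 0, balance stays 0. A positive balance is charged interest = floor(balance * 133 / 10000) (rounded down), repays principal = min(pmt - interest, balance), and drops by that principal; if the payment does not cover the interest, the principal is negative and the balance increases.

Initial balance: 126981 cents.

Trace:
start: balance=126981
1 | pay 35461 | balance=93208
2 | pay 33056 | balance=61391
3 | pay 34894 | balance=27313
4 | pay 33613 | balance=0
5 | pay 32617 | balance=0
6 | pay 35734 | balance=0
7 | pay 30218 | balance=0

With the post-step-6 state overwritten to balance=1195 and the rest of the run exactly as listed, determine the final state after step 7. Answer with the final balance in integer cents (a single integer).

0

state after step 6 := balance=1195
7 | pay 30218 | balance=0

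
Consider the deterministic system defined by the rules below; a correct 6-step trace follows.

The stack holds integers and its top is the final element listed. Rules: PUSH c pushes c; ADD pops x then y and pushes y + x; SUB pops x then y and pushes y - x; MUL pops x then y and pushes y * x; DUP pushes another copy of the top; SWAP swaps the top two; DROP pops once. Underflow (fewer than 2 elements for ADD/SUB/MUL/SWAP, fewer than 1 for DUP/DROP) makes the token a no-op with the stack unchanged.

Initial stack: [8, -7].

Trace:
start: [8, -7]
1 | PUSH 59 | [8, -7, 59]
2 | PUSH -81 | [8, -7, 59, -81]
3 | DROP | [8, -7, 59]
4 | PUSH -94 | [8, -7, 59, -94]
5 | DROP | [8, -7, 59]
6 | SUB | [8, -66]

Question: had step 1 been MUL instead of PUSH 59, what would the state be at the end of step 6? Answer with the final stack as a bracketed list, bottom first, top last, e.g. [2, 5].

(re-executing from step 1 with the substitution; state before step 1: [8, -7])
1 | MUL | [-56]
2 | PUSH -81 | [-56, -81]
3 | DROP | [-56]
4 | PUSH -94 | [-56, -94]
5 | DROP | [-56]
6 | SUB | [-56]

[-56]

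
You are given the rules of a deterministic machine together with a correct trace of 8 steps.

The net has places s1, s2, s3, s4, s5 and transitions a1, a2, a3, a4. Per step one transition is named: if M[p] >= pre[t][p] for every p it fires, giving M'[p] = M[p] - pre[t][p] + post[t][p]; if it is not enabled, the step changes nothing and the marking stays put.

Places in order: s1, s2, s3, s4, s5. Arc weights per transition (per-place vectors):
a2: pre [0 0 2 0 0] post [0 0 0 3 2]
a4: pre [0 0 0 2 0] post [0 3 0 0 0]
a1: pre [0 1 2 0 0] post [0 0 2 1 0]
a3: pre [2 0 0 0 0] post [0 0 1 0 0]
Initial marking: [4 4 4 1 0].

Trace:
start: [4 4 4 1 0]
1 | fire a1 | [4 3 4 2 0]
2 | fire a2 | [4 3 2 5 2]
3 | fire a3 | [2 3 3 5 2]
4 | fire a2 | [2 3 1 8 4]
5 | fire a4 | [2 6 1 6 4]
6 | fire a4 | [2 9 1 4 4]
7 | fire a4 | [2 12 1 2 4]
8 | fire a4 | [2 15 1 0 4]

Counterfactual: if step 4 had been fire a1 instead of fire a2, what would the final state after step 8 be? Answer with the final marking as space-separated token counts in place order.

(re-executing from step 4 with the substitution; state before step 4: [2 3 3 5 2])
4 | fire a1 | [2 2 3 6 2]
5 | fire a4 | [2 5 3 4 2]
6 | fire a4 | [2 8 3 2 2]
7 | fire a4 | [2 11 3 0 2]
8 | fire a4 | [2 11 3 0 2]

2 11 3 0 2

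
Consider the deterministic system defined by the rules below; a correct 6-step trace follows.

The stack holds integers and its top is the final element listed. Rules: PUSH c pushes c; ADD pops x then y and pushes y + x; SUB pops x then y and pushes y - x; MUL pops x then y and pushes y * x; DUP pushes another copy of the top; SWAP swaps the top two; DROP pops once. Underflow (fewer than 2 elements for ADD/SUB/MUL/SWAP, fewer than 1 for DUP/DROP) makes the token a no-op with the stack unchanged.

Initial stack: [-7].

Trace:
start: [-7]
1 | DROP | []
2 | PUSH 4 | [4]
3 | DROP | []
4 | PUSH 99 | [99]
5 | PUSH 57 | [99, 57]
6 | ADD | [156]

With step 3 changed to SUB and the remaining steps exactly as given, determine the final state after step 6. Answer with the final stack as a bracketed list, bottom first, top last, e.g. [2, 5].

[4, 156]

(re-executing from step 3 with the substitution; state before step 3: [4])
3 | SUB | [4]
4 | PUSH 99 | [4, 99]
5 | PUSH 57 | [4, 99, 57]
6 | ADD | [4, 156]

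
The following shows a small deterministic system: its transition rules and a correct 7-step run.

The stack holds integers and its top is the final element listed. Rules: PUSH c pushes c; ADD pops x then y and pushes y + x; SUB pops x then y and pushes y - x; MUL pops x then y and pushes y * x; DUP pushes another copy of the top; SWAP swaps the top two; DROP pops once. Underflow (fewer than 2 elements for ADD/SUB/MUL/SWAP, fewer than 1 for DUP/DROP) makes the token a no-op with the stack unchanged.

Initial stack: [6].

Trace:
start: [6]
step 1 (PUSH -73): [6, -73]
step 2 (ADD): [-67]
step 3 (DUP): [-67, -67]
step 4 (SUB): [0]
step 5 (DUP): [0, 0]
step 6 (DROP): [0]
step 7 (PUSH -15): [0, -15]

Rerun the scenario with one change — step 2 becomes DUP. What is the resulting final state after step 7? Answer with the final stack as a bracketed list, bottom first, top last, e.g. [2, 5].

(re-executing from step 2 with the substitution; state before step 2: [6, -73])
step 2 (DUP): [6, -73, -73]
step 3 (DUP): [6, -73, -73, -73]
step 4 (SUB): [6, -73, 0]
step 5 (DUP): [6, -73, 0, 0]
step 6 (DROP): [6, -73, 0]
step 7 (PUSH -15): [6, -73, 0, -15]

[6, -73, 0, -15]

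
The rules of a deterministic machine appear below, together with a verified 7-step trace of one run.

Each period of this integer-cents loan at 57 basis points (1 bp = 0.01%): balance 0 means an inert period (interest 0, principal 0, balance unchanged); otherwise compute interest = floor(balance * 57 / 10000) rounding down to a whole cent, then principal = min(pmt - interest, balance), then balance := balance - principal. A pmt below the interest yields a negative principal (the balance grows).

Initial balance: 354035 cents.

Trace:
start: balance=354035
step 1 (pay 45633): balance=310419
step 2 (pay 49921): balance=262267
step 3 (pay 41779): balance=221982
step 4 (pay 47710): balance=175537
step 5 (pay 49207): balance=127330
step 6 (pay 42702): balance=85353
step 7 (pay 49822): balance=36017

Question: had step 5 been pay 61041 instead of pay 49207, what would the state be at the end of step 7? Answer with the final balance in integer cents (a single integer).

24048

(re-executing from step 5 with the substitution; state before step 5: balance=175537)
step 5 (pay 61041): balance=115496
step 6 (pay 42702): balance=73452
step 7 (pay 49822): balance=24048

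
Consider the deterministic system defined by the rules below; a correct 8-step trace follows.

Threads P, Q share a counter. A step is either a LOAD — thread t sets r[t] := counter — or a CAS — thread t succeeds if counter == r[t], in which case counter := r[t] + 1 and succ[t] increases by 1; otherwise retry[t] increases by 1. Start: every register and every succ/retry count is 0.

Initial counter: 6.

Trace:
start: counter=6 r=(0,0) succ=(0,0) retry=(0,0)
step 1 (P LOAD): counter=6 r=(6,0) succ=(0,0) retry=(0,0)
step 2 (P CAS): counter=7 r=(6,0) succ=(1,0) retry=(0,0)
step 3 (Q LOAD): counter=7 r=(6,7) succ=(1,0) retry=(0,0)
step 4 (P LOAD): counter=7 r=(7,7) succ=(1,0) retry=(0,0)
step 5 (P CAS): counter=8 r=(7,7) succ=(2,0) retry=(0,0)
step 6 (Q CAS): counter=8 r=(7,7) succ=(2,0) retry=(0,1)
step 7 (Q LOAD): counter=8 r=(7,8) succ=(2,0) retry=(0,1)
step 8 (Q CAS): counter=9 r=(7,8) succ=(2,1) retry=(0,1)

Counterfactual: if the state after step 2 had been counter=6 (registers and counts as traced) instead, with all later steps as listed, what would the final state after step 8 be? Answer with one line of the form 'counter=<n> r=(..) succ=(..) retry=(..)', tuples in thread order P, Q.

state after step 2 := counter=6 r=(6,0) succ=(1,0) retry=(0,0)
step 3 (Q LOAD): counter=6 r=(6,6) succ=(1,0) retry=(0,0)
step 4 (P LOAD): counter=6 r=(6,6) succ=(1,0) retry=(0,0)
step 5 (P CAS): counter=7 r=(6,6) succ=(2,0) retry=(0,0)
step 6 (Q CAS): counter=7 r=(6,6) succ=(2,0) retry=(0,1)
step 7 (Q LOAD): counter=7 r=(6,7) succ=(2,0) retry=(0,1)
step 8 (Q CAS): counter=8 r=(6,7) succ=(2,1) retry=(0,1)

counter=8 r=(6,7) succ=(2,1) retry=(0,1)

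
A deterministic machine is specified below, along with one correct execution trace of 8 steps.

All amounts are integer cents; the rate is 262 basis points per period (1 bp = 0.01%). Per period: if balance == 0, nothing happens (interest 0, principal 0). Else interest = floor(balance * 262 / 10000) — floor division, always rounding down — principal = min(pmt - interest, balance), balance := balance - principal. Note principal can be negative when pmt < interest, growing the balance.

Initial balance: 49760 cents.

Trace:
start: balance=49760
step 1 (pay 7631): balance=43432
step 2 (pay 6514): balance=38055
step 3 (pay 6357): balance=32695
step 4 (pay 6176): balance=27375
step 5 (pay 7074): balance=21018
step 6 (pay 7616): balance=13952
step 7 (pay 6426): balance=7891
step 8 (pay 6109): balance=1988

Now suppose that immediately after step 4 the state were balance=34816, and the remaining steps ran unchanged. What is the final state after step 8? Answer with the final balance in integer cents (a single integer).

state after step 4 := balance=34816
step 5 (pay 7074): balance=28654
step 6 (pay 7616): balance=21788
step 7 (pay 6426): balance=15932
step 8 (pay 6109): balance=10240

10240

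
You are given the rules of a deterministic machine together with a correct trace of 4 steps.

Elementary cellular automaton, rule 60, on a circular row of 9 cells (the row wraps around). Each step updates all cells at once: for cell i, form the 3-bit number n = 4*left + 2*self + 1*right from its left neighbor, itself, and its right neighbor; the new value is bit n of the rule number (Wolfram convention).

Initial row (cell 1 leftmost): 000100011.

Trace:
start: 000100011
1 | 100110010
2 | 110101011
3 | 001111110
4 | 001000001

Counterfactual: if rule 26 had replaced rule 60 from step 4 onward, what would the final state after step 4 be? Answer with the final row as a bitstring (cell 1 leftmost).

011000001

(re-executing step 4 under rule 26; state before step 4: 001111110)
4 | 011000001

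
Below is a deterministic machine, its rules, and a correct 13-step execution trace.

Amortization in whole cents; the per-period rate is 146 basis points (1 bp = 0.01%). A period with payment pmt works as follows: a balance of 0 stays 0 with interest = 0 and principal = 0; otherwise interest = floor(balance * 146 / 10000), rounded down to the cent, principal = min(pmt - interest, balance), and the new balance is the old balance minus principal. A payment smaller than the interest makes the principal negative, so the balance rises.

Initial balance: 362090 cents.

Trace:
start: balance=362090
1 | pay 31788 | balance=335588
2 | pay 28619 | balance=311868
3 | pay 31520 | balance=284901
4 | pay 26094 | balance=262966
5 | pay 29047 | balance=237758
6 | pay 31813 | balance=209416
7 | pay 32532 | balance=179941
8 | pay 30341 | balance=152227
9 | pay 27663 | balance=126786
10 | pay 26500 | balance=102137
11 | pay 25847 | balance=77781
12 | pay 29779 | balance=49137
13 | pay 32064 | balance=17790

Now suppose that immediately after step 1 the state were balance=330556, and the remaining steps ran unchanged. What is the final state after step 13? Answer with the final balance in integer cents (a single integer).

state after step 1 := balance=330556
2 | pay 28619 | balance=306763
3 | pay 31520 | balance=279721
4 | pay 26094 | balance=257710
5 | pay 29047 | balance=232425
6 | pay 31813 | balance=204005
7 | pay 32532 | balance=174451
8 | pay 30341 | balance=146656
9 | pay 27663 | balance=121134
10 | pay 26500 | balance=96402
11 | pay 25847 | balance=71962
12 | pay 29779 | balance=43233
13 | pay 32064 | balance=11800

11800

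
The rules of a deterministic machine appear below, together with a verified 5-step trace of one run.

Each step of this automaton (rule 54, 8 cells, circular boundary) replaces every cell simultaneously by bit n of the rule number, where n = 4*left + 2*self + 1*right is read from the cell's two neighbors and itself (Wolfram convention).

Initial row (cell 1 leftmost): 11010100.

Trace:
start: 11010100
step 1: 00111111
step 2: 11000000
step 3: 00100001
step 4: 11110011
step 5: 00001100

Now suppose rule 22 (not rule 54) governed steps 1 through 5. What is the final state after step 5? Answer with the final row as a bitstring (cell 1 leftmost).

11000001

(re-executing steps 1..5 under rule 22; state before step 1: 11010100)
step 1: 00010111
step 2: 10110000
step 3: 10001001
step 4: 01011110
step 5: 11000001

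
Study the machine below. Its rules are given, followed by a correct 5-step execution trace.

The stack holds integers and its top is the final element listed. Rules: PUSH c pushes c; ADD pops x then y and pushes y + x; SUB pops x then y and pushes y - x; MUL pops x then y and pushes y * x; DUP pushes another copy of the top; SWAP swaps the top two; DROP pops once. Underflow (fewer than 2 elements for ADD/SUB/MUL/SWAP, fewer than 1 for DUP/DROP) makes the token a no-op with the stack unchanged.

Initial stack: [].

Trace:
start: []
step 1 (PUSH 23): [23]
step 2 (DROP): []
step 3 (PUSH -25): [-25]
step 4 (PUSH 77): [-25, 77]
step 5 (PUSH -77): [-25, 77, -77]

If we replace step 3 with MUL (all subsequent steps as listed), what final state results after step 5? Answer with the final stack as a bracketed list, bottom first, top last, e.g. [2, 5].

[77, -77]

(re-executing from step 3 with the substitution; state before step 3: [])
step 3 (MUL): []
step 4 (PUSH 77): [77]
step 5 (PUSH -77): [77, -77]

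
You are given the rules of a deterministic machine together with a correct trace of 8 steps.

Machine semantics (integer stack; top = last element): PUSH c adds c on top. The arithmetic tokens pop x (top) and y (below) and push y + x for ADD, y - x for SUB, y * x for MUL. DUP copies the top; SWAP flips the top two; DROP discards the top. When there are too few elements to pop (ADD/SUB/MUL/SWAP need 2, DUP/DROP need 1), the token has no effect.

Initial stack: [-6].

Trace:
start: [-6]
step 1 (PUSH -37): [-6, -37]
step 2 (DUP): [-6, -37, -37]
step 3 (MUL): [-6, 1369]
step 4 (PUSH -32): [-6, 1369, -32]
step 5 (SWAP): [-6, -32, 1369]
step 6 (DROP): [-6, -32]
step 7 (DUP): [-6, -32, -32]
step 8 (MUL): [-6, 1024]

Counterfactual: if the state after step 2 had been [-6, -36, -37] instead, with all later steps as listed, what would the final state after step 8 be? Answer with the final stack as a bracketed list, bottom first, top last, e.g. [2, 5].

[-6, 1024]

state after step 2 := [-6, -36, -37]
step 3 (MUL): [-6, 1332]
step 4 (PUSH -32): [-6, 1332, -32]
step 5 (SWAP): [-6, -32, 1332]
step 6 (DROP): [-6, -32]
step 7 (DUP): [-6, -32, -32]
step 8 (MUL): [-6, 1024]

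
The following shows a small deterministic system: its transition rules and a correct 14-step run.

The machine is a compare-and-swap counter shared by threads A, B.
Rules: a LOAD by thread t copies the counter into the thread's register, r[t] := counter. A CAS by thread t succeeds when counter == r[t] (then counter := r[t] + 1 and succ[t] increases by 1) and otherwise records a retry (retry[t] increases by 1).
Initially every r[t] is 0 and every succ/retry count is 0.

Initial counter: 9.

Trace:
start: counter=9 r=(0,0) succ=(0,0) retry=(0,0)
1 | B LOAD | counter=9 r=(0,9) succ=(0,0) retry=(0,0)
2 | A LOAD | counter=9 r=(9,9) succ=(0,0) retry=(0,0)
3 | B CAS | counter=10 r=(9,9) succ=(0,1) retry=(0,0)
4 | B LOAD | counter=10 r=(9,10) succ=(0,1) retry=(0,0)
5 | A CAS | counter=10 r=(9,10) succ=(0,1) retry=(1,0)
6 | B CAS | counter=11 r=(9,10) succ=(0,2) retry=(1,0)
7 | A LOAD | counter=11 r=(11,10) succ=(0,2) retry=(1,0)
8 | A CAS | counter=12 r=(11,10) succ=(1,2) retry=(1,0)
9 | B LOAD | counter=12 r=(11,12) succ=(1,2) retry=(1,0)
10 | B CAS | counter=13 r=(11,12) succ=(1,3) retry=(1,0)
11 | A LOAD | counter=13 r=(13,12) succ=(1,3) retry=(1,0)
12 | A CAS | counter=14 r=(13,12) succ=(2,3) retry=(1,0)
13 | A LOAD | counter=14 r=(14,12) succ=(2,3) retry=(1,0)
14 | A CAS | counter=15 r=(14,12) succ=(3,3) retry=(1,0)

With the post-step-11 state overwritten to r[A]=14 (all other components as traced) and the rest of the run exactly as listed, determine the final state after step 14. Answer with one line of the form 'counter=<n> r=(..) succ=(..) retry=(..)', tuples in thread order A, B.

state after step 11 := counter=13 r=(14,12) succ=(1,3) retry=(1,0)
12 | A CAS | counter=13 r=(14,12) succ=(1,3) retry=(2,0)
13 | A LOAD | counter=13 r=(13,12) succ=(1,3) retry=(2,0)
14 | A CAS | counter=14 r=(13,12) succ=(2,3) retry=(2,0)

counter=14 r=(13,12) succ=(2,3) retry=(2,0)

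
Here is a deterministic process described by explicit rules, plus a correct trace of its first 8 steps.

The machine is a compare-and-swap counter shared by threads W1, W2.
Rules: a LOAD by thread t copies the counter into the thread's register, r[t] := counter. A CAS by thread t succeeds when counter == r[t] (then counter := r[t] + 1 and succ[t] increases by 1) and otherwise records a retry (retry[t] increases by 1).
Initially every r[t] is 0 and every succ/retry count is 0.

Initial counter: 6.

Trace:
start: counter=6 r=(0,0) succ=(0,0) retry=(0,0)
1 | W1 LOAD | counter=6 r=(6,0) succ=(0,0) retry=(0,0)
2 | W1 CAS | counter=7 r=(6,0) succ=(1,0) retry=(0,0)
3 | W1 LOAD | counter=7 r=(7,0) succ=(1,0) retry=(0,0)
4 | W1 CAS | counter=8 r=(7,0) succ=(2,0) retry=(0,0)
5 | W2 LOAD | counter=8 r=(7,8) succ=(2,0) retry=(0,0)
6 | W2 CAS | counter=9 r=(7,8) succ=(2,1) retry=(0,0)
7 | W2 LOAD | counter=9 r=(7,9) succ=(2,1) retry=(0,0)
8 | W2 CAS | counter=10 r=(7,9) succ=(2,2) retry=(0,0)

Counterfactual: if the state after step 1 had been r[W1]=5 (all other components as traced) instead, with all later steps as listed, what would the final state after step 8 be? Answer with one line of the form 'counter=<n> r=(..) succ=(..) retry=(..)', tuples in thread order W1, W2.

state after step 1 := counter=6 r=(5,0) succ=(0,0) retry=(0,0)
2 | W1 CAS | counter=6 r=(5,0) succ=(0,0) retry=(1,0)
3 | W1 LOAD | counter=6 r=(6,0) succ=(0,0) retry=(1,0)
4 | W1 CAS | counter=7 r=(6,0) succ=(1,0) retry=(1,0)
5 | W2 LOAD | counter=7 r=(6,7) succ=(1,0) retry=(1,0)
6 | W2 CAS | counter=8 r=(6,7) succ=(1,1) retry=(1,0)
7 | W2 LOAD | counter=8 r=(6,8) succ=(1,1) retry=(1,0)
8 | W2 CAS | counter=9 r=(6,8) succ=(1,2) retry=(1,0)

counter=9 r=(6,8) succ=(1,2) retry=(1,0)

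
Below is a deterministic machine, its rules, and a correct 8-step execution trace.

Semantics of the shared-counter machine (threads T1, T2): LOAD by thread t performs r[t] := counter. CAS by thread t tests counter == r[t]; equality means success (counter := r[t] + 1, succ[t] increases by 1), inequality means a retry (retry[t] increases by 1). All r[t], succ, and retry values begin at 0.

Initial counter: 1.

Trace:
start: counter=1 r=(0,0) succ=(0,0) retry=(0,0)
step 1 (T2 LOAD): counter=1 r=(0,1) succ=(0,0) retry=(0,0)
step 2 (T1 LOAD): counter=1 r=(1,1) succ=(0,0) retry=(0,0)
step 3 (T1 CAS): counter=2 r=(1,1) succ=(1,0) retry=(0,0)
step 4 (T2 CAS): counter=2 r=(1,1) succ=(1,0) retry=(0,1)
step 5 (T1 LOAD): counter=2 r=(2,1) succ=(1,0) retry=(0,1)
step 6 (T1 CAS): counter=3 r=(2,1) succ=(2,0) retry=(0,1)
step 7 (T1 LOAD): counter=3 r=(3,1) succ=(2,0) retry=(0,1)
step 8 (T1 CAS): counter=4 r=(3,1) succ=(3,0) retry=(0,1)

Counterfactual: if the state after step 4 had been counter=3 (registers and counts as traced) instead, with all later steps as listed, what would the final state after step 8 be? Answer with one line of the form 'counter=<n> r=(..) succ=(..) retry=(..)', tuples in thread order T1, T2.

counter=5 r=(4,1) succ=(3,0) retry=(0,1)

state after step 4 := counter=3 r=(1,1) succ=(1,0) retry=(0,1)
step 5 (T1 LOAD): counter=3 r=(3,1) succ=(1,0) retry=(0,1)
step 6 (T1 CAS): counter=4 r=(3,1) succ=(2,0) retry=(0,1)
step 7 (T1 LOAD): counter=4 r=(4,1) succ=(2,0) retry=(0,1)
step 8 (T1 CAS): counter=5 r=(4,1) succ=(3,0) retry=(0,1)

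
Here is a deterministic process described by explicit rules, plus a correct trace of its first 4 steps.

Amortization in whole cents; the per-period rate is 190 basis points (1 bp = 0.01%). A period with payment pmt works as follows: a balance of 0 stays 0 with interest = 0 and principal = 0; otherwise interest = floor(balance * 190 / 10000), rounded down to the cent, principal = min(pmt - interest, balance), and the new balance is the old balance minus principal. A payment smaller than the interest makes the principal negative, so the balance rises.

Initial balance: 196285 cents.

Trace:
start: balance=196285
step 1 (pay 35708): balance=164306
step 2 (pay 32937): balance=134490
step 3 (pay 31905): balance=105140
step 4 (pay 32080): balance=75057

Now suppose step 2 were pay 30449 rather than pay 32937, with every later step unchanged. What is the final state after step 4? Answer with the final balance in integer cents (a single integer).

(re-executing from step 2 with the substitution; state before step 2: balance=164306)
step 2 (pay 30449): balance=136978
step 3 (pay 31905): balance=107675
step 4 (pay 32080): balance=77640

77640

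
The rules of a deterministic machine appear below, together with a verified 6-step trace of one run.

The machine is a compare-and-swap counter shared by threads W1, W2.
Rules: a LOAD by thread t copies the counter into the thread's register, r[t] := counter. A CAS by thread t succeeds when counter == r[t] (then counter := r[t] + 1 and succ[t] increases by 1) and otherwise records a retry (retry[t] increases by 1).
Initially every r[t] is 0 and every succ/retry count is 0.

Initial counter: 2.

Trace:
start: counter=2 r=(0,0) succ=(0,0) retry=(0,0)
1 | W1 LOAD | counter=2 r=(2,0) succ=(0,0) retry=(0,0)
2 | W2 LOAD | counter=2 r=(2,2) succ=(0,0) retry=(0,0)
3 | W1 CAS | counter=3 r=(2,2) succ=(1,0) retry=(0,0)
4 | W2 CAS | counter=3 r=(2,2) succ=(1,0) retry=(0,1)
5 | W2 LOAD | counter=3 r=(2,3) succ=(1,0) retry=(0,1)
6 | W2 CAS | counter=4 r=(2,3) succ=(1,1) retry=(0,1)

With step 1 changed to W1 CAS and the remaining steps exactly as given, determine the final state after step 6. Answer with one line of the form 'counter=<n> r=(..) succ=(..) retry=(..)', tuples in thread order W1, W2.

counter=4 r=(0,3) succ=(0,2) retry=(2,0)

(re-executing from step 1 with the substitution; state before step 1: counter=2 r=(0,0) succ=(0,0) retry=(0,0))
1 | W1 CAS | counter=2 r=(0,0) succ=(0,0) retry=(1,0)
2 | W2 LOAD | counter=2 r=(0,2) succ=(0,0) retry=(1,0)
3 | W1 CAS | counter=2 r=(0,2) succ=(0,0) retry=(2,0)
4 | W2 CAS | counter=3 r=(0,2) succ=(0,1) retry=(2,0)
5 | W2 LOAD | counter=3 r=(0,3) succ=(0,1) retry=(2,0)
6 | W2 CAS | counter=4 r=(0,3) succ=(0,2) retry=(2,0)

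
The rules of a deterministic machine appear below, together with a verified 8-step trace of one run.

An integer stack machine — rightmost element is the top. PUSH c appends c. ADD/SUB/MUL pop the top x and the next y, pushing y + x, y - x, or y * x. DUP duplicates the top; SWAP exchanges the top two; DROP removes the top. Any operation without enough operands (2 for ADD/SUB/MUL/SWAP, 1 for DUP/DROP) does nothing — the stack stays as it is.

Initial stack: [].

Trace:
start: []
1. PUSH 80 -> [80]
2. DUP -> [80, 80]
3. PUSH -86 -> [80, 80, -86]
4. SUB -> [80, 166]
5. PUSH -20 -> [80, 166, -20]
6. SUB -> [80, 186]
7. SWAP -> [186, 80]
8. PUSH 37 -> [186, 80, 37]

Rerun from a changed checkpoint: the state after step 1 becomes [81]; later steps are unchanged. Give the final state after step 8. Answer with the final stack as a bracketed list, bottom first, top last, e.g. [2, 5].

state after step 1 := [81]
2. DUP -> [81, 81]
3. PUSH -86 -> [81, 81, -86]
4. SUB -> [81, 167]
5. PUSH -20 -> [81, 167, -20]
6. SUB -> [81, 187]
7. SWAP -> [187, 81]
8. PUSH 37 -> [187, 81, 37]

[187, 81, 37]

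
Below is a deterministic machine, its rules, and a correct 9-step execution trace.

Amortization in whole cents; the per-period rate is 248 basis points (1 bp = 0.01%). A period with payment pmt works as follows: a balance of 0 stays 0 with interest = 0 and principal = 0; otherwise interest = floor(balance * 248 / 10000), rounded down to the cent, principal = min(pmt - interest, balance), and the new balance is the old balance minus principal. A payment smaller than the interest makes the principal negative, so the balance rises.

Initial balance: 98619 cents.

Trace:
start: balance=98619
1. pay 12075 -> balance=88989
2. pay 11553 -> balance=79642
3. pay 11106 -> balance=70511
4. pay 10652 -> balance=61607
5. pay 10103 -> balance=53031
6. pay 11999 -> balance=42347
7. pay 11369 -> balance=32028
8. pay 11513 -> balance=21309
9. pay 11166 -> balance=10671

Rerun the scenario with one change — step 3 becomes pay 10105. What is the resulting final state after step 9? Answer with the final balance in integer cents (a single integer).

(re-executing from step 3 with the substitution; state before step 3: balance=79642)
3. pay 10105 -> balance=71512
4. pay 10652 -> balance=62633
5. pay 10103 -> balance=54083
6. pay 11999 -> balance=43425
7. pay 11369 -> balance=33132
8. pay 11513 -> balance=22440
9. pay 11166 -> balance=11830

11830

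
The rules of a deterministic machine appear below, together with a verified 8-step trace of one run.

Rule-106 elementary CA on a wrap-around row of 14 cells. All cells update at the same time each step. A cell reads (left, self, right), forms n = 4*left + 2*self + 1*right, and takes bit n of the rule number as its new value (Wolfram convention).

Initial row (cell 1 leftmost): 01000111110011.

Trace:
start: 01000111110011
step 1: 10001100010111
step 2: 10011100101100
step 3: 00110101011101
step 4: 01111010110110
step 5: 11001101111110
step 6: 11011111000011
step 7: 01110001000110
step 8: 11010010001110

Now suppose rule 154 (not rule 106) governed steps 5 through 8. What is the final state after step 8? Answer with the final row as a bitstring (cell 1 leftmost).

10101101100111

(re-executing steps 5..8 under rule 154; state before step 5: 01111010110110)
step 5: 11110000100101
step 6: 11101001011001
step 7: 11000110010111
step 8: 10101101100111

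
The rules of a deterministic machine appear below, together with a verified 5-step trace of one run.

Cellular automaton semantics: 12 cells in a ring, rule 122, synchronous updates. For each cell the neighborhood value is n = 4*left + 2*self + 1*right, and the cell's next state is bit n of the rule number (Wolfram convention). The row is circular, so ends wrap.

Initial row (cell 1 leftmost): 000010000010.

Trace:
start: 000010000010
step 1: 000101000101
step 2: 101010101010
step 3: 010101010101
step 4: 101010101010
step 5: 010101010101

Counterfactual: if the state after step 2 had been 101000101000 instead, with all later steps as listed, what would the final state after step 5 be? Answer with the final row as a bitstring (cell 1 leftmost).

state after step 2 := 101000101000
step 3: 010101010101
step 4: 101010101010
step 5: 010101010101

010101010101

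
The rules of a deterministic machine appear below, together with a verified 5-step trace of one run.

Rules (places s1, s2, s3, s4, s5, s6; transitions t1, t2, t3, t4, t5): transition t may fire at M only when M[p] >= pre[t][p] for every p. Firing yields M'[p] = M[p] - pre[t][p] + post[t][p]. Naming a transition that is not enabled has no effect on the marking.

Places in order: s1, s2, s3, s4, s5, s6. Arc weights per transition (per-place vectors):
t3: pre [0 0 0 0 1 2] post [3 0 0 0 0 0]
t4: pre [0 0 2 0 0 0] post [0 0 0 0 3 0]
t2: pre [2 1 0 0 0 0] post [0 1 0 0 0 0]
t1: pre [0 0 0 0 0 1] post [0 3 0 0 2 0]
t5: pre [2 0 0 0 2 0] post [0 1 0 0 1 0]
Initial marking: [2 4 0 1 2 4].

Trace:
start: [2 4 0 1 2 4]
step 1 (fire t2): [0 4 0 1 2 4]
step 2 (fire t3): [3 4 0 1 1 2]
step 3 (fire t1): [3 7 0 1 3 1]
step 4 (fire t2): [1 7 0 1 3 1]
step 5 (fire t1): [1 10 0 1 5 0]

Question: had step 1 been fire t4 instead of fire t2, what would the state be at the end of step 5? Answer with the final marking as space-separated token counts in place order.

(re-executing from step 1 with the substitution; state before step 1: [2 4 0 1 2 4])
step 1 (fire t4): [2 4 0 1 2 4]
step 2 (fire t3): [5 4 0 1 1 2]
step 3 (fire t1): [5 7 0 1 3 1]
step 4 (fire t2): [3 7 0 1 3 1]
step 5 (fire t1): [3 10 0 1 5 0]

3 10 0 1 5 0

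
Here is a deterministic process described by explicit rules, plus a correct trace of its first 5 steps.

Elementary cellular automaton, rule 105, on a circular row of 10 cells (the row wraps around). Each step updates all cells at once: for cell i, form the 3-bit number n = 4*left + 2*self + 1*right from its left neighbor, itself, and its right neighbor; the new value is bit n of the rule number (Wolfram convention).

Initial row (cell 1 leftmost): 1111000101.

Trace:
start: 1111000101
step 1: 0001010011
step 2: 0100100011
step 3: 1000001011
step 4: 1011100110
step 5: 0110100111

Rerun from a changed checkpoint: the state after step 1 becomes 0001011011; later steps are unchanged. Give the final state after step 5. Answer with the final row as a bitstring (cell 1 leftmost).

state after step 1 := 0001011011
step 2: 0100111111
step 3: 1000100001
step 4: 1010001101
step 5: 1100101111

1100101111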